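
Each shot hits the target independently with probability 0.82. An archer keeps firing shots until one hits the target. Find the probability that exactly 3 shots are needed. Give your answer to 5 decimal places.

Geometric (trials to first success), p = 0.82.
P(Y = 3) = (1−p)^2 · p = 0.0324 · 0.82 = 0.0265680

0.02657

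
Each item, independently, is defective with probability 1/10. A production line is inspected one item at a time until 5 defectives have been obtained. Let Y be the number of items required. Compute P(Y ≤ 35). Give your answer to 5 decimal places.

0.26925

Finishing within 35 items ⇔ at least 5 successes in the first 35. With X ~ Binomial(35, 0.10), P(Y ≤ 35) = 1 − P(X ≤ 4).
  k=0: C(35,0)·0.10^0·0.90^35 = 0.0250316
  k=1: C(35,1)·0.10^1·0.90^34 = 0.0973449
  k=2: C(35,2)·0.10^2·0.90^33 = 0.1838738
  k=3: C(35,3)·0.10^3·0.90^32 = 0.2247346
  k=4: C(35,4)·0.10^4·0.90^31 = 0.1997641
1 − 0.7307490 = 0.2692510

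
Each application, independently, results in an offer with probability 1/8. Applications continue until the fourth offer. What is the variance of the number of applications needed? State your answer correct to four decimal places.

224.0000

Y = total applications until the fourth success; negative binomial with r=4, p=0.125.
Var(Y) = r(1−p)/p² = 4·0.875 / 0.125² = 224.000000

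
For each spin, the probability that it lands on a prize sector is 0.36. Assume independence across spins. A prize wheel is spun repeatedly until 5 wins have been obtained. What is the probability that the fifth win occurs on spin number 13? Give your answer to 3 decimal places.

Y = trial on which the fifth success occurs; negative binomial, r=5, p=0.36.
P(Y=13) = C(12,4) · p^5 · (1−p)^8
= 495 · 0.0060466 · 0.028147 = 0.08425

0.084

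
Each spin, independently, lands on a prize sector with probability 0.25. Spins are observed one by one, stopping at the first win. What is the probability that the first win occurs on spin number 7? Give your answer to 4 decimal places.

Geometric (trials to first success), p = 0.25.
P(Y = 7) = (1−p)^6 · p = 0.17798 · 0.25 = 0.044495

0.0445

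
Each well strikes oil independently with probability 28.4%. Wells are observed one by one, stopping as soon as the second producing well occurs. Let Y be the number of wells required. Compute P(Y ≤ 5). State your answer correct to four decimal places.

0.4386

Finishing within 5 wells ⇔ at least 2 successes in the first 5. With X ~ Binomial(5, 0.284), P(Y ≤ 5) = 1 − P(X ≤ 1).
  k=0: C(5,0)·0.284^0·0.716^5 = 0.188176
  k=1: C(5,1)·0.284^1·0.716^4 = 0.373199
1 − 0.561375 = 0.438625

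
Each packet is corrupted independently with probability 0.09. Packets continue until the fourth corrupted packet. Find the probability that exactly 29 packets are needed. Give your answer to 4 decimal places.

Y = trial on which the fourth success occurs; negative binomial, r=4, p=0.09.
P(Y=29) = C(28,3) · p^4 · (1−p)^25
= 3276 · 6.561e-05 · 0.094631 = 0.020340

0.0203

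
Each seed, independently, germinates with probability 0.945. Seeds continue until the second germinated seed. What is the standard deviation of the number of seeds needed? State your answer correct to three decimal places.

Y = total seeds until the second success; negative binomial with r=2, p=0.945.
SD(Y) = √[r(1−p)/p²] = √(0.12318) = 0.35097

0.351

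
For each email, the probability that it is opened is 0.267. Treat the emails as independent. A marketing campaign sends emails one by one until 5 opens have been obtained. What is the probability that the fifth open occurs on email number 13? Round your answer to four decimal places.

0.0560

Y = trial on which the fifth success occurs; negative binomial, r=5, p=0.267.
P(Y=13) = C(12,4) · p^5 · (1−p)^8
= 495 · 0.0013569 · 0.083336 = 0.055975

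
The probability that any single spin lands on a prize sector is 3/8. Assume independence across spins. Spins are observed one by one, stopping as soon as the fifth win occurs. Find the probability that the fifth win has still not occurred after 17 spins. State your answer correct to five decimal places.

0.17465

Needing more than 17 spins ⇔ fewer than 5 successes in the first 17. With X ~ Binomial(17, 0.375), P(Y > 17) = P(X ≤ 4).
  k=0: C(17,0)·0.375^0·0.625^17 = 0.0003388
  k=1: C(17,1)·0.375^1·0.625^16 = 0.0034559
  k=2: C(17,2)·0.375^2·0.625^15 = 0.0165883
  k=3: C(17,3)·0.375^3·0.625^14 = 0.0497649
  k=4: C(17,4)·0.375^4·0.625^13 = 0.1045062
P(X ≤ 4) = 0.1746541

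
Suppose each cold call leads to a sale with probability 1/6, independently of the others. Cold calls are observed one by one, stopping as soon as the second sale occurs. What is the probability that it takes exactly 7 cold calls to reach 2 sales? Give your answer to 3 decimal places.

0.067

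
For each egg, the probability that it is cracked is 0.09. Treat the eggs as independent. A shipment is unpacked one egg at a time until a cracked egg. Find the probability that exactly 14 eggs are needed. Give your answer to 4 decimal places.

0.0264

Geometric (trials to first success), p = 0.09.
P(Y = 14) = (1−p)^13 · p = 0.29345 · 0.09 = 0.026411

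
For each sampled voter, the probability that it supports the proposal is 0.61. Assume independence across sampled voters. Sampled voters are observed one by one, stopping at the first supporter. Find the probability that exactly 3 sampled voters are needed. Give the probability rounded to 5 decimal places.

Geometric (trials to first success), p = 0.61.
P(Y = 3) = (1−p)^2 · p = 0.1521 · 0.61 = 0.0927810

0.09278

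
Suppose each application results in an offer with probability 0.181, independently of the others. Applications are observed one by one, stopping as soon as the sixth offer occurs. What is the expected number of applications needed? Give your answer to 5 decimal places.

33.14917

Y = total applications until the sixth success; negative binomial with r=6, p=0.181.
E[Y] = r / p = 6 / 0.181 = 33.1491713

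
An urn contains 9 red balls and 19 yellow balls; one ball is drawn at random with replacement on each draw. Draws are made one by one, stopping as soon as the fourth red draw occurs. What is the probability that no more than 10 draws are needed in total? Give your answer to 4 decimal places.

Finishing within 10 draws ⇔ at least 4 successes in the first 10. With X ~ Binomial(10, 0.321429), P(Y ≤ 10) = 1 − P(X ≤ 3).
  k=0: C(10,0)·0.321429^0·0.678571^10 = 0.020699
  k=1: C(10,1)·0.321429^1·0.678571^9 = 0.098049
  k=2: C(10,2)·0.321429^2·0.678571^8 = 0.209000
  k=3: C(10,3)·0.321429^3·0.678571^7 = 0.264000
1 − 0.591748 = 0.408252

0.4083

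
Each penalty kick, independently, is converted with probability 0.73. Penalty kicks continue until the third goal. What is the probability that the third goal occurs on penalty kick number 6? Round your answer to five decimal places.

0.07657

Y = trial on which the third success occurs; negative binomial, r=3, p=0.73.
P(Y=6) = C(5,2) · p^3 · (1−p)^3
= 10 · 0.38902 · 0.019683 = 0.0765702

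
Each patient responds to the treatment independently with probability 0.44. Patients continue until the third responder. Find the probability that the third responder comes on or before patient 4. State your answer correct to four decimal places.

0.2283

Finishing within 4 patients ⇔ at least 3 successes in the first 4. With X ~ Binomial(4, 0.44), P(Y ≤ 4) = 1 − P(X ≤ 2).
  k=0: C(4,0)·0.44^0·0.56^4 = 0.098345
  k=1: C(4,1)·0.44^1·0.56^3 = 0.309084
  k=2: C(4,2)·0.44^2·0.56^2 = 0.364278
1 − 0.771707 = 0.228293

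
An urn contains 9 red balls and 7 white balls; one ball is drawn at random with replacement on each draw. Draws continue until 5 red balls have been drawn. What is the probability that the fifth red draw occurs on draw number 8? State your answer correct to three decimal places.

Y = trial on which the fifth success occurs; negative binomial, r=5, p=0.5625.
P(Y=8) = C(7,4) · p^5 · (1−p)^3
= 35 · 0.056314 · 0.08374 = 0.16505

0.165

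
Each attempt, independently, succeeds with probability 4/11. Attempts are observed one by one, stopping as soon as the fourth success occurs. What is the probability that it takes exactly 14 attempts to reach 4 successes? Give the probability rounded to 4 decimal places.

Y = trial on which the fourth success occurs; negative binomial, r=4, p=0.363636.
P(Y=14) = C(13,3) · p^4 · (1−p)^10
= 286 · 0.017485 · 0.010891 = 0.054461

0.0545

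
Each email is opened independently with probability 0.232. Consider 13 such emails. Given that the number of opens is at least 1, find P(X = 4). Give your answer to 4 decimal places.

0.1990

X ~ Binomial(13, 0.232). Want P(X=4 | X≥1) = P(X=4) / P(X≥1).
P(X=4) = C(13,4)·0.232^4·0.768^9 = 0.192535
P(X≥1) = 1 − 0.032337 = 0.967663
Ratio = 0.192535 / 0.967663 = 0.198969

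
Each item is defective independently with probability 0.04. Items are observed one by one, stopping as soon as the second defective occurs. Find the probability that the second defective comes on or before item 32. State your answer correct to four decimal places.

0.3681

Finishing within 32 items ⇔ at least 2 successes in the first 32. With X ~ Binomial(32, 0.04), P(Y ≤ 32) = 1 − P(X ≤ 1).
  k=0: C(32,0)·0.04^0·0.96^32 = 0.270819
  k=1: C(32,1)·0.04^1·0.96^31 = 0.361092
1 − 0.631911 = 0.368089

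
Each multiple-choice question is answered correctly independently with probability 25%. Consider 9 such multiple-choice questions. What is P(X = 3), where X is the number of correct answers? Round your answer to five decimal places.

0.23360

X ~ Binomial(n=9, p=0.25).
P(X=3) = C(9,3) · p^3 · (1−p)^6
= 84 · 0.015625 · 0.17798 = 0.2335968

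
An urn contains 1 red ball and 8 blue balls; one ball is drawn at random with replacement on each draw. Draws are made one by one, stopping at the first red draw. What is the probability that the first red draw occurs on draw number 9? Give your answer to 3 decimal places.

Geometric (trials to first success), p = 0.111111.
P(Y = 9) = (1−p)^8 · p = 0.38974 · 0.111111 = 0.04330

0.043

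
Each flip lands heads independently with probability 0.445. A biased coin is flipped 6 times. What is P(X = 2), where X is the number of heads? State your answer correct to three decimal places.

X ~ Binomial(n=6, p=0.445).
P(X=2) = C(6,2) · p^2 · (1−p)^4
= 15 · 0.19803 · 0.094879 = 0.28183

0.282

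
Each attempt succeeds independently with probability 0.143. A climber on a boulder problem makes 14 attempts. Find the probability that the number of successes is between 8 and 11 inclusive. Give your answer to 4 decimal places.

0.0002

X ~ Binomial(14, 0.143); P(8 ≤ X ≤ 11) = Σ C(14,k) p^k (1−p)^(14−k) over k:
  k=8: C(14,8)·0.143^8·0.857^6 = 0.000208
  k=9: C(14,9)·0.143^9·0.857^5 = 0.000023
  k=10: C(14,10)·0.143^10·0.857^4 = 0.000002
  k=11: C(14,11)·0.143^11·0.857^3 = 0.000000
Total = 0.000233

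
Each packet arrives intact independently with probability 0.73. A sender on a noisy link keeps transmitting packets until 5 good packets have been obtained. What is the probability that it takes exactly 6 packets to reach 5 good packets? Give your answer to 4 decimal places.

Y = trial on which the fifth success occurs; negative binomial, r=5, p=0.73.
P(Y=6) = C(5,4) · p^5 · (1−p)^1
= 5 · 0.20731 · 0.27 = 0.279865

0.2799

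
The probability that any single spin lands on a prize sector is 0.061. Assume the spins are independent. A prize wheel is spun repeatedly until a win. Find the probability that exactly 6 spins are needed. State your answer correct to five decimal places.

0.04453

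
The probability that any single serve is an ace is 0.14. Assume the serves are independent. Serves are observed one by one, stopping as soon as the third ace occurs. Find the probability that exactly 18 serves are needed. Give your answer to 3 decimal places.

0.039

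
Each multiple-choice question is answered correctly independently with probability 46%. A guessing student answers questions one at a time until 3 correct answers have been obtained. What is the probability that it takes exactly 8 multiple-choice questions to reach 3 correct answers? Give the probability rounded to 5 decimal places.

Y = trial on which the third success occurs; negative binomial, r=3, p=0.46.
P(Y=8) = C(7,2) · p^3 · (1−p)^5
= 21 · 0.097336 · 0.045917 = 0.0938559

0.09386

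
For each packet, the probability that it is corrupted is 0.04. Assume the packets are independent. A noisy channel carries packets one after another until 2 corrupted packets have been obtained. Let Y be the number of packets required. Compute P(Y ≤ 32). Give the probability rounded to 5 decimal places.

Finishing within 32 packets ⇔ at least 2 successes in the first 32. With X ~ Binomial(32, 0.04), P(Y ≤ 32) = 1 − P(X ≤ 1).
  k=0: C(32,0)·0.04^0·0.96^32 = 0.2708192
  k=1: C(32,1)·0.04^1·0.96^31 = 0.3610923
1 − 0.6319115 = 0.3680885

0.36809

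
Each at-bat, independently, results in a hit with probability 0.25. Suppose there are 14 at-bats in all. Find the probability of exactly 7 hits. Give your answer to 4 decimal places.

X ~ Binomial(n=14, p=0.25).
P(X=7) = C(14,7) · p^7 · (1−p)^7
= 3432 · 6.1035e-05 · 0.13348 = 0.027961

0.0280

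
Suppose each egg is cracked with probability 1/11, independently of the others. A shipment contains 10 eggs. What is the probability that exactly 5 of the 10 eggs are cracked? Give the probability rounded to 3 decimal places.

X ~ Binomial(n=10, p=0.090909).
P(X=5) = C(10,5) · p^5 · (1−p)^5
= 252 · 6.2092e-06 · 0.62092 = 0.00097

0.001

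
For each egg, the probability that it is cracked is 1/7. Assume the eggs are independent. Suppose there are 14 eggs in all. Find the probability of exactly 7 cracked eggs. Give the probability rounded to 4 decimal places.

0.0014

X ~ Binomial(n=14, p=0.142857).
P(X=7) = C(14,7) · p^7 · (1−p)^7
= 3432 · 1.2143e-06 · 0.33992 = 0.001417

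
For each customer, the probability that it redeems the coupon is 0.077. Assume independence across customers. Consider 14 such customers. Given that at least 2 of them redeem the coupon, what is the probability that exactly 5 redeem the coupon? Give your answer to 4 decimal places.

0.0090

X ~ Binomial(14, 0.077). Want P(X=5 | X≥2) = P(X=5) / P(X≥2).
P(X=5) = C(14,5)·0.077^5·0.923^9 = 0.002635
P(X≥2) = 1 − 0.325705 − 0.380400 = 0.293895
Ratio = 0.002635 / 0.293895 = 0.008965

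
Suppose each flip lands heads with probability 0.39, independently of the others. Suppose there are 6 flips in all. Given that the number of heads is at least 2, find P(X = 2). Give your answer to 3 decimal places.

0.421

X ~ Binomial(6, 0.39). Want P(X=2 | X≥2) = P(X=2) / P(X≥2).
P(X=2) = C(6,2)·0.39^2·0.61^4 = 0.31589
P(X≥2) = 1 − 0.05152 − 0.19764 = 0.75084
Ratio = 0.31589 / 0.75084 = 0.42072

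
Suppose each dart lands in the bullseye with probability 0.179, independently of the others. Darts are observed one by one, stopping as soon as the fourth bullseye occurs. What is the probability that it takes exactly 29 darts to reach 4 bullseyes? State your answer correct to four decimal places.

0.0243

Y = trial on which the fourth success occurs; negative binomial, r=4, p=0.179.
P(Y=29) = C(28,3) · p^4 · (1−p)^25
= 3276 · 0.0010266 · 0.0072207 = 0.024285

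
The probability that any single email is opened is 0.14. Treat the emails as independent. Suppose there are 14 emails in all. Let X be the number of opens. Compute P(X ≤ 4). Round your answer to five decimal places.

0.96407

X ~ Binomial(14, 0.14); P(X ≤ 4) = Σ C(14,k) p^k (1−p)^(14−k) over k:
  k=0: C(14,0)·0.14^0·0.86^14 = 0.1210538
  k=1: C(14,1)·0.14^1·0.86^13 = 0.2758900
  k=2: C(14,2)·0.14^2·0.86^12 = 0.2919301
  k=3: C(14,3)·0.14^3·0.86^11 = 0.1900940
  k=4: C(14,4)·0.14^4·0.86^10 = 0.0851002
Total = 0.9640681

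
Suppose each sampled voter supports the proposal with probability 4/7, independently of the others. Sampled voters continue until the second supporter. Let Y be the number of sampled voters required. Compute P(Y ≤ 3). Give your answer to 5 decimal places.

0.60641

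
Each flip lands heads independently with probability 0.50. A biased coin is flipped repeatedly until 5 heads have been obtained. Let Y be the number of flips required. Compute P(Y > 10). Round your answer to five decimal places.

0.37695

Needing more than 10 flips ⇔ fewer than 5 successes in the first 10. With X ~ Binomial(10, 0.50), P(Y > 10) = P(X ≤ 4).
  k=0: C(10,0)·0.50^0·0.50^10 = 0.0009766
  k=1: C(10,1)·0.50^1·0.50^9 = 0.0097656
  k=2: C(10,2)·0.50^2·0.50^8 = 0.0439453
  k=3: C(10,3)·0.50^3·0.50^7 = 0.1171875
  k=4: C(10,4)·0.50^4·0.50^6 = 0.2050781
P(X ≤ 4) = 0.3769531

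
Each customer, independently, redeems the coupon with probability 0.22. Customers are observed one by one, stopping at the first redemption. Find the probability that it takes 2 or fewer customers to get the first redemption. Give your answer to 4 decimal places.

Y = number of customers to the first success; geometric, p = 0.22.
P(Y ≤ 2) = 1 − (1−p)^2 = 1 − 0.608400 = 0.391600

0.3916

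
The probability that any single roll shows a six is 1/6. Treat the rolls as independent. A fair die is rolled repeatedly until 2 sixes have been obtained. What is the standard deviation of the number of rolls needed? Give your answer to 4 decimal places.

7.7460

Y = total rolls until the second success; negative binomial with r=2, p=0.166667.
SD(Y) = √[r(1−p)/p²] = √(60.000000) = 7.745967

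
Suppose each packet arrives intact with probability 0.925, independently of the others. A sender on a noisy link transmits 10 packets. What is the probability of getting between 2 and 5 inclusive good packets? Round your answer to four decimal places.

X ~ Binomial(10, 0.925); P(2 ≤ X ≤ 5) = Σ C(10,k) p^k (1−p)^(10−k) over k:
  k=2: C(10,2)·0.925^2·0.075^8 = 0.000000
  k=3: C(10,3)·0.925^3·0.075^7 = 0.000001
  k=4: C(10,4)·0.925^4·0.075^6 = 0.000027
  k=5: C(10,5)·0.925^5·0.075^5 = 0.000405
Total = 0.000434

0.0004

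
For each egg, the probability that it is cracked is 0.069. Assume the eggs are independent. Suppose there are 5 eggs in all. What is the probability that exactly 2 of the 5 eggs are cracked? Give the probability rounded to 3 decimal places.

X ~ Binomial(n=5, p=0.069).
P(X=2) = C(5,2) · p^2 · (1−p)^3
= 10 · 0.004761 · 0.80695 = 0.03842

0.038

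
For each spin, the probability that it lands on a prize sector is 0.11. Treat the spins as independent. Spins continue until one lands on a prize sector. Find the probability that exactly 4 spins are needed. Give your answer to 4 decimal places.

Geometric (trials to first success), p = 0.11.
P(Y = 4) = (1−p)^3 · p = 0.70497 · 0.11 = 0.077547

0.0775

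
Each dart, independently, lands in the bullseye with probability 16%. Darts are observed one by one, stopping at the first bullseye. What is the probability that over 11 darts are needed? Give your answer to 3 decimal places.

Y = number of darts to the first success; geometric, p = 0.16.
P(Y > 11) = P(first 11 all fail) = (1−p)^11 = 0.14692

0.147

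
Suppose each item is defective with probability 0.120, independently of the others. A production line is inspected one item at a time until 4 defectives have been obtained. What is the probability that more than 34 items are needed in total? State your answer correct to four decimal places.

0.4047

Needing more than 34 items ⇔ fewer than 4 successes in the first 34. With X ~ Binomial(34, 0.12), P(Y > 34) = P(X ≤ 3).
  k=0: C(34,0)·0.12^0·0.88^34 = 0.012954
  k=1: C(34,1)·0.12^1·0.88^33 = 0.060060
  k=2: C(34,2)·0.12^2·0.88^32 = 0.135136
  k=3: C(34,3)·0.12^3·0.88^31 = 0.196561
P(X ≤ 3) = 0.404712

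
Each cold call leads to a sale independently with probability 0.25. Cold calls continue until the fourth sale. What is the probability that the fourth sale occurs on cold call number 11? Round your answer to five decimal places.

0.06257

Y = trial on which the fourth success occurs; negative binomial, r=4, p=0.25.
P(Y=11) = C(10,3) · p^4 · (1−p)^7
= 120 · 0.0039062 · 0.13348 = 0.0625706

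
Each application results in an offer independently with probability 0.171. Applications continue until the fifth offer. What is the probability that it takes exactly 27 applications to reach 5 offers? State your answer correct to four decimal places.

0.0353

Y = trial on which the fifth success occurs; negative binomial, r=5, p=0.171.
P(Y=27) = C(26,4) · p^5 · (1−p)^22
= 14950 · 0.00014621 · 0.016151 = 0.035304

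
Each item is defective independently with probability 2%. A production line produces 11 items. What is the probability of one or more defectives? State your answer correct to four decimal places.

0.1993

P(at least one) = 1 − P(none) = 1 − (1 − 0.02)^11
= 1 − 0.800731 = 0.199269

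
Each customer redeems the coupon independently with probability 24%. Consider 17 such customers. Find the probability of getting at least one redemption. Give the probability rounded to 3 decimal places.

P(at least one) = 1 − P(none) = 1 − (1 − 0.24)^17
= 1 − 0.00942 = 0.99058

0.991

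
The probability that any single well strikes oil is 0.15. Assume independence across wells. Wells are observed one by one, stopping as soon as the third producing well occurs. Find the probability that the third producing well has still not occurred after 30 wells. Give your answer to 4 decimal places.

0.1514

Needing more than 30 wells ⇔ fewer than 3 successes in the first 30. With X ~ Binomial(30, 0.15), P(Y > 30) = P(X ≤ 2).
  k=0: C(30,0)·0.15^0·0.85^30 = 0.007631
  k=1: C(30,1)·0.15^1·0.85^29 = 0.040398
  k=2: C(30,2)·0.15^2·0.85^28 = 0.103372
P(X ≤ 2) = 0.151401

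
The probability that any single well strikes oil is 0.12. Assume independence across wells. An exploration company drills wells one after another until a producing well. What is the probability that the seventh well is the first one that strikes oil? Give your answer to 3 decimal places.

0.056

Geometric (trials to first success), p = 0.12.
P(Y = 7) = (1−p)^6 · p = 0.4644 · 0.12 = 0.05573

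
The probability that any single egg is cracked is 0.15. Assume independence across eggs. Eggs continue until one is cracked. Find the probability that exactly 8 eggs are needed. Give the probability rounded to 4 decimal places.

Geometric (trials to first success), p = 0.15.
P(Y = 8) = (1−p)^7 · p = 0.32058 · 0.15 = 0.048087

0.0481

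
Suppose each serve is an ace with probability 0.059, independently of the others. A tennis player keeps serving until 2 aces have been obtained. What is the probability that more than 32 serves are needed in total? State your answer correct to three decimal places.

Needing more than 32 serves ⇔ fewer than 2 successes in the first 32. With X ~ Binomial(32, 0.059), P(Y > 32) = P(X ≤ 1).
  k=0: C(32,0)·0.059^0·0.941^32 = 0.14285
  k=1: C(32,1)·0.059^1·0.941^31 = 0.28660
P(X ≤ 1) = 0.42945

0.429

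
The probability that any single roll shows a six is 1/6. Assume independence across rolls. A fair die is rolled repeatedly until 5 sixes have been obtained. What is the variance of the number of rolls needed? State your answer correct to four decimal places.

150.0000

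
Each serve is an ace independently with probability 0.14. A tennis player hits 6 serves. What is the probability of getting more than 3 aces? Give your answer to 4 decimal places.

0.0045

X ~ Binomial(6, 0.14); P(X ≥ 4) = Σ C(6,k) p^k (1−p)^(6−k) over k:
  k=4: C(6,4)·0.14^4·0.86^2 = 0.004262
  k=5: C(6,5)·0.14^5·0.86^1 = 0.000278
  k=6: C(6,6)·0.14^6·0.86^0 = 0.000008
Total = 0.004547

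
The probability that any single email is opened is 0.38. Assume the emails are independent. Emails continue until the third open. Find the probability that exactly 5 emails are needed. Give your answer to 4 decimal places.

0.1266

Y = trial on which the third success occurs; negative binomial, r=3, p=0.38.
P(Y=5) = C(4,2) · p^3 · (1−p)^2
= 6 · 0.054872 · 0.3844 = 0.126557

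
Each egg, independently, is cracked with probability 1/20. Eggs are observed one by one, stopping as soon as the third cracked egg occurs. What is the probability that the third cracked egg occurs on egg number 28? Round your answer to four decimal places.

0.0122

Y = trial on which the third success occurs; negative binomial, r=3, p=0.05.
P(Y=28) = C(27,2) · p^3 · (1−p)^25
= 351 · 0.000125 · 0.27739 = 0.012170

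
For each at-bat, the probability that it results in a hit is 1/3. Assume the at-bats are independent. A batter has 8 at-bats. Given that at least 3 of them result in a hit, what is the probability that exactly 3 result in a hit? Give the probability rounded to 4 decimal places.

X ~ Binomial(8, 0.333333). Want P(X=3 | X≥3) = P(X=3) / P(X≥3).
P(X=3) = C(8,3)·0.333333^3·0.666667^5 = 0.273129
P(X≥3) = 1 − 0.039018 − 0.156074 − 0.273129 = 0.531779
Ratio = 0.273129 / 0.531779 = 0.513614

0.5136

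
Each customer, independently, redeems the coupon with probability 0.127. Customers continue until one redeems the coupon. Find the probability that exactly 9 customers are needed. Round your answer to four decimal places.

0.0428

Geometric (trials to first success), p = 0.127.
P(Y = 9) = (1−p)^8 · p = 0.33738 · 0.127 = 0.042847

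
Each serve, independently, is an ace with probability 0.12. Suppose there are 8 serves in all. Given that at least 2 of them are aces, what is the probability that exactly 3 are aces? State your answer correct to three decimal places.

0.206

X ~ Binomial(8, 0.12). Want P(X=3 | X≥2) = P(X=3) / P(X≥2).
P(X=3) = C(8,3)·0.12^3·0.88^5 = 0.05107
P(X≥2) = 1 − 0.35963 − 0.39233 = 0.24804
Ratio = 0.05107 / 0.24804 = 0.20589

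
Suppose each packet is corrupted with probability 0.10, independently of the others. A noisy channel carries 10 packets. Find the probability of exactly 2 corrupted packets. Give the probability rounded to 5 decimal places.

0.19371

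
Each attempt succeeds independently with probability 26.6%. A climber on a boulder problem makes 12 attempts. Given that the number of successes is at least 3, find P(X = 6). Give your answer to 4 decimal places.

0.0779

X ~ Binomial(12, 0.266). Want P(X=6 | X≥3) = P(X=6) / P(X≥3).
P(X=6) = C(12,6)·0.266^6·0.734^6 = 0.051184
P(X≥3) = 1 − 0.024454 − 0.106346 − 0.211967 = 0.657233
Ratio = 0.051184 / 0.657233 = 0.077879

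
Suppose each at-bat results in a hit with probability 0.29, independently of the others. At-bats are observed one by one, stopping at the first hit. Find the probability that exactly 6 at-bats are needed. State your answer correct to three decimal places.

Geometric (trials to first success), p = 0.29.
P(Y = 6) = (1−p)^5 · p = 0.18042 · 0.29 = 0.05232

0.052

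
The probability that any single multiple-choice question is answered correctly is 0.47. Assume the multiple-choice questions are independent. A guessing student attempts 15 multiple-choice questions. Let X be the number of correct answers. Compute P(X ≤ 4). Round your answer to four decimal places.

0.0920

X ~ Binomial(15, 0.47); P(X ≤ 4) = Σ C(15,k) p^k (1−p)^(15−k) over k:
  k=0: C(15,0)·0.47^0·0.53^15 = 0.000073
  k=1: C(15,1)·0.47^1·0.53^14 = 0.000973
  k=2: C(15,2)·0.47^2·0.53^13 = 0.006039
  k=3: C(15,3)·0.47^3·0.53^12 = 0.023207
  k=4: C(15,4)·0.47^4·0.53^11 = 0.061739
Total = 0.092031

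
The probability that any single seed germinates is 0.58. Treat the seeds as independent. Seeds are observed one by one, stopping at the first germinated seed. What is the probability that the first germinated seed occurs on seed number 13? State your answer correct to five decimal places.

Geometric (trials to first success), p = 0.58.
P(Y = 13) = (1−p)^12 · p = 3.0129e-05 · 0.58 = 0.0000175

0.00002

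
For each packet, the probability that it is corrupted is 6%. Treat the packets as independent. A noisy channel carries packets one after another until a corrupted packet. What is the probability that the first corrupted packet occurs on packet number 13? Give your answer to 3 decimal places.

0.029

Geometric (trials to first success), p = 0.06.
P(Y = 13) = (1−p)^12 · p = 0.47592 · 0.06 = 0.02856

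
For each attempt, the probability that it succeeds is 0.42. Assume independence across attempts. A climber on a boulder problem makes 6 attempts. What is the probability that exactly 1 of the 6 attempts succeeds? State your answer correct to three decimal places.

X ~ Binomial(n=6, p=0.42).
P(X=1) = C(6,1) · p^1 · (1−p)^5
= 6 · 0.42 · 0.065636 = 0.16540

0.165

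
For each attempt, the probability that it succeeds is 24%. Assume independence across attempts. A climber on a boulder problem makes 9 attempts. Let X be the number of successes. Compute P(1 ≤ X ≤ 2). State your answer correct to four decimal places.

X ~ Binomial(9, 0.24); P(1 ≤ X ≤ 2) = Σ C(9,k) p^k (1−p)^(9−k) over k:
  k=1: C(9,1)·0.24^1·0.76^8 = 0.240416
  k=2: C(9,2)·0.24^2·0.76^7 = 0.303683
Total = 0.544098

0.5441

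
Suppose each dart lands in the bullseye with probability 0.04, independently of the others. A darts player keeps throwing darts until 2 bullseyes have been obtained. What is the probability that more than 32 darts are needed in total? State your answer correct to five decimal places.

Needing more than 32 darts ⇔ fewer than 2 successes in the first 32. With X ~ Binomial(32, 0.04), P(Y > 32) = P(X ≤ 1).
  k=0: C(32,0)·0.04^0·0.96^32 = 0.2708192
  k=1: C(32,1)·0.04^1·0.96^31 = 0.3610923
P(X ≤ 1) = 0.6319115

0.63191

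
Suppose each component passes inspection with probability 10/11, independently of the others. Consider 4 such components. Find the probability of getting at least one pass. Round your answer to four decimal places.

P(at least one) = 1 − P(none) = 1 − (1 − 0.909091)^4
= 1 − 0.000068 = 0.999932

0.9999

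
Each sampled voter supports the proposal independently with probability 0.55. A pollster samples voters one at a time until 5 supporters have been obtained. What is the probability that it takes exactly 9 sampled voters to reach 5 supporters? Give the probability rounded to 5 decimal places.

0.14446

Y = trial on which the fifth success occurs; negative binomial, r=5, p=0.55.
P(Y=9) = C(8,4) · p^5 · (1−p)^4
= 70 · 0.050328 · 0.041006 = 0.1444646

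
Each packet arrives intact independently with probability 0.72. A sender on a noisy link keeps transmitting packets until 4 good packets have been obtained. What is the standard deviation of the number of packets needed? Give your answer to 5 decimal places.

1.46986

Y = total packets until the fourth success; negative binomial with r=4, p=0.72.
SD(Y) = √[r(1−p)/p²] = √(2.1604938) = 1.4698618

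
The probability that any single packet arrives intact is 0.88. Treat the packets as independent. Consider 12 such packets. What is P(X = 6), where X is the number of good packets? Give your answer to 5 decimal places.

0.00128

X ~ Binomial(n=12, p=0.88).
P(X=6) = C(12,6) · p^6 · (1−p)^6
= 924 · 0.4644 · 2.986e-06 = 0.0012813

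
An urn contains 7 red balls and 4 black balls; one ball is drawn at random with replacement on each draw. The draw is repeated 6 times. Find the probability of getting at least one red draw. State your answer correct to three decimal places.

P(at least one) = 1 − P(none) = 1 − (1 − 0.636364)^6
= 1 − 0.00231 = 0.99769

0.998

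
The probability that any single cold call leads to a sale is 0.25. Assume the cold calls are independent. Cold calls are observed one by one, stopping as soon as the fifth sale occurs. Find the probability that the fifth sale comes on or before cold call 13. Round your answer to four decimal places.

Finishing within 13 cold calls ⇔ at least 5 successes in the first 13. With X ~ Binomial(13, 0.25), P(Y ≤ 13) = 1 − P(X ≤ 4).
  k=0: C(13,0)·0.25^0·0.75^13 = 0.023757
  k=1: C(13,1)·0.25^1·0.75^12 = 0.102948
  k=2: C(13,2)·0.25^2·0.75^11 = 0.205896
  k=3: C(13,3)·0.25^3·0.75^10 = 0.251651
  k=4: C(13,4)·0.25^4·0.75^9 = 0.209709
1 − 0.793962 = 0.206038

0.2060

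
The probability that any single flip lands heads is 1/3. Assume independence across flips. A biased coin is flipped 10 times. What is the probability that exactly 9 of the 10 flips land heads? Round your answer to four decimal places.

0.0003

X ~ Binomial(n=10, p=0.333333).
P(X=9) = C(10,9) · p^9 · (1−p)^1
= 10 · 5.0805e-05 · 0.66667 = 0.000339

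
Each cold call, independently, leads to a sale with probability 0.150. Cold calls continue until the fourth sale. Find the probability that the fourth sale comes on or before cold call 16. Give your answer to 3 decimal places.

0.210

Finishing within 16 cold calls ⇔ at least 4 successes in the first 16. With X ~ Binomial(16, 0.15), P(Y ≤ 16) = 1 − P(X ≤ 3).
  k=0: C(16,0)·0.15^0·0.85^16 = 0.07425
  k=1: C(16,1)·0.15^1·0.85^15 = 0.20965
  k=2: C(16,2)·0.15^2·0.85^14 = 0.27748
  k=3: C(16,3)·0.15^3·0.85^13 = 0.22851
1 − 0.78989 = 0.21011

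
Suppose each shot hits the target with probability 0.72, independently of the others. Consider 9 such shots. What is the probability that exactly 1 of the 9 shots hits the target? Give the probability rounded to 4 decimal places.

0.0002

X ~ Binomial(n=9, p=0.72).
P(X=1) = C(9,1) · p^1 · (1−p)^8
= 9 · 0.72 · 3.778e-05 = 0.000245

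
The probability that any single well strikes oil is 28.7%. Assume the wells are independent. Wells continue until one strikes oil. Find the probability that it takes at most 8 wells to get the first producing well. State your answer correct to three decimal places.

0.933

Y = number of wells to the first success; geometric, p = 0.287.
P(Y ≤ 8) = 1 − (1−p)^8 = 1 − 0.06679 = 0.93321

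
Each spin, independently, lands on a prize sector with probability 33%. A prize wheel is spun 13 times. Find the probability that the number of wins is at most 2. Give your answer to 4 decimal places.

0.1443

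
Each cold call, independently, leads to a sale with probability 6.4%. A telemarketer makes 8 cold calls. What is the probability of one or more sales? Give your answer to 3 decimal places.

P(at least one) = 1 − P(none) = 1 − (1 − 0.064)^8
= 1 − 0.58912 = 0.41088

0.411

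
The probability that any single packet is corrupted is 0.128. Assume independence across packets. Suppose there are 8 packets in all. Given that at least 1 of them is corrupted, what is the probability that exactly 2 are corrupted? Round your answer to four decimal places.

X ~ Binomial(8, 0.128). Want P(X=2 | X≥1) = P(X=2) / P(X≥1).
P(X=2) = C(8,2)·0.128^2·0.872^6 = 0.201687
P(X≥1) = 1 − 0.334297 = 0.665703
Ratio = 0.201687 / 0.665703 = 0.302968

0.3030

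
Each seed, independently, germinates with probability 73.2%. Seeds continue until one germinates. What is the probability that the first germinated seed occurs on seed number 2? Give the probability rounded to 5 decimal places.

Geometric (trials to first success), p = 0.732.
P(Y = 2) = (1−p)^1 · p = 0.268 · 0.732 = 0.1961760

0.19618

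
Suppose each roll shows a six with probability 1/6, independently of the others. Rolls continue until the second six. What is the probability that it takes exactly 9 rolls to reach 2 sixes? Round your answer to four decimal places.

0.0620

Y = trial on which the second success occurs; negative binomial, r=2, p=0.166667.
P(Y=9) = C(8,1) · p^2 · (1−p)^7
= 8 · 0.027778 · 0.27908 = 0.062018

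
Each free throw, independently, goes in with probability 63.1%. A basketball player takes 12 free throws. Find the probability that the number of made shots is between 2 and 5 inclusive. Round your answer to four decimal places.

0.1090

X ~ Binomial(12, 0.631); P(2 ≤ X ≤ 5) = Σ C(12,k) p^k (1−p)^(12−k) over k:
  k=2: C(12,2)·0.631^2·0.369^10 = 0.001230
  k=3: C(12,3)·0.631^3·0.369^9 = 0.007010
  k=4: C(12,4)·0.631^4·0.369^8 = 0.026973
  k=5: C(12,5)·0.631^5·0.369^7 = 0.073800
Total = 0.109014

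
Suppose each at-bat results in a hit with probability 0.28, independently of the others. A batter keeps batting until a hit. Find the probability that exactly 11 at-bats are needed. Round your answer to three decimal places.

Geometric (trials to first success), p = 0.28.
P(Y = 11) = (1−p)^10 · p = 0.037439 · 0.28 = 0.01048

0.010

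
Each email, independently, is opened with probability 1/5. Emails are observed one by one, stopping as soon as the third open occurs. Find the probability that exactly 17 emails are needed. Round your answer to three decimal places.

Y = trial on which the third success occurs; negative binomial, r=3, p=0.20.
P(Y=17) = C(16,2) · p^3 · (1−p)^14
= 120 · 0.008 · 0.04398 = 0.04222

0.042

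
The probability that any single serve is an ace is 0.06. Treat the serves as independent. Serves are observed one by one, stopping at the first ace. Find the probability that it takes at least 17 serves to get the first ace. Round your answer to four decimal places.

0.3716

Y = number of serves to the first success; geometric, p = 0.06.
P(Y > 16) = P(first 16 all fail) = (1−p)^16 = 0.371574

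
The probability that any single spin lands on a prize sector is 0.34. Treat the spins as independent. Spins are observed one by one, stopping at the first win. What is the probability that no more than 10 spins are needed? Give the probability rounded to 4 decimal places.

Y = number of spins to the first success; geometric, p = 0.34.
P(Y ≤ 10) = 1 − (1−p)^10 = 1 − 0.015683 = 0.984317

0.9843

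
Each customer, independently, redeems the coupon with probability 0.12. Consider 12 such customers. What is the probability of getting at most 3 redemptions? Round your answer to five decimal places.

X ~ Binomial(12, 0.12); P(X ≤ 3) = Σ C(12,k) p^k (1−p)^(12−k) over k:
  k=0: C(12,0)·0.12^0·0.88^12 = 0.2156712
  k=1: C(12,1)·0.12^1·0.88^11 = 0.3529164
  k=2: C(12,2)·0.12^2·0.88^10 = 0.2646873
  k=3: C(12,3)·0.12^3·0.88^9 = 0.1203124
Total = 0.9535873

0.95359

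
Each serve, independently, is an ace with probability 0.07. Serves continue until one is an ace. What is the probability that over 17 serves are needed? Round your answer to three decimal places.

0.291

Y = number of serves to the first success; geometric, p = 0.07.
P(Y > 17) = P(first 17 all fail) = (1−p)^17 = 0.29121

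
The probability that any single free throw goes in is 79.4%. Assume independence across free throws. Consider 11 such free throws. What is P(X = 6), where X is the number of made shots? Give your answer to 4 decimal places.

0.0429

X ~ Binomial(n=11, p=0.794).
P(X=6) = C(11,6) · p^6 · (1−p)^5
= 462 · 0.25057 · 0.00037097 = 0.042944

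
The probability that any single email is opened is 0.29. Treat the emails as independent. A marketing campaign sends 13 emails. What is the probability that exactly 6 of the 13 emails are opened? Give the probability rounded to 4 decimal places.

0.0928

X ~ Binomial(n=13, p=0.29).
P(X=6) = C(13,6) · p^6 · (1−p)^7
= 1716 · 0.00059482 · 0.090951 = 0.092835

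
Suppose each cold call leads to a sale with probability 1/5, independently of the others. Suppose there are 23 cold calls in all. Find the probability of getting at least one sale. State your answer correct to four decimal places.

P(at least one) = 1 − P(none) = 1 − (1 − 0.20)^23
= 1 − 0.005903 = 0.994097

0.9941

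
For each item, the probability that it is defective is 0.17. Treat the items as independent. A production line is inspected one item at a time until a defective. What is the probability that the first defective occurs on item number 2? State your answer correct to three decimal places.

Geometric (trials to first success), p = 0.17.
P(Y = 2) = (1−p)^1 · p = 0.83 · 0.17 = 0.14110

0.141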